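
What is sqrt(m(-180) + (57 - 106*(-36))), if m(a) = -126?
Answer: sqrt(3747) ≈ 61.213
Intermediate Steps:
sqrt(m(-180) + (57 - 106*(-36))) = sqrt(-126 + (57 - 106*(-36))) = sqrt(-126 + (57 + 3816)) = sqrt(-126 + 3873) = sqrt(3747)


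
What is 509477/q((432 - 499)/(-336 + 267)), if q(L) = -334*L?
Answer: -35153913/22378 ≈ -1570.9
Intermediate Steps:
509477/q((432 - 499)/(-336 + 267)) = 509477/((-334*(432 - 499)/(-336 + 267))) = 509477/((-(-22378)/(-69))) = 509477/((-(-22378)*(-1)/69)) = 509477/((-334*67/69)) = 509477/(-22378/69) = 509477*(-69/22378) = -35153913/22378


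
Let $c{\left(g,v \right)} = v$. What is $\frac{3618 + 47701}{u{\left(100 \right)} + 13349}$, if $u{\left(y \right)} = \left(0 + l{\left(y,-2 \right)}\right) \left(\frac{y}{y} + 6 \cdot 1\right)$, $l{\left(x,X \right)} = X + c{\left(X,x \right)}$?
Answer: $\frac{51319}{14035} \approx 3.6565$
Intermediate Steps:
$l{\left(x,X \right)} = X + x$
$u{\left(y \right)} = -14 + 7 y$ ($u{\left(y \right)} = \left(0 + \left(-2 + y\right)\right) \left(\frac{y}{y} + 6 \cdot 1\right) = \left(-2 + y\right) \left(1 + 6\right) = \left(-2 + y\right) 7 = -14 + 7 y$)
$\frac{3618 + 47701}{u{\left(100 \right)} + 13349} = \frac{3618 + 47701}{\left(-14 + 7 \cdot 100\right) + 13349} = \frac{51319}{\left(-14 + 700\right) + 13349} = \frac{51319}{686 + 13349} = \frac{51319}{14035}$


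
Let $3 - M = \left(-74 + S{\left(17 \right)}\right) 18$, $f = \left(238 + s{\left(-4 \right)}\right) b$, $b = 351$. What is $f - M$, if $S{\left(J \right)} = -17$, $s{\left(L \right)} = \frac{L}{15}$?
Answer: $\frac{409017}{5} \approx 81803.0$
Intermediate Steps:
$s{\left(L \right)} = \frac{L}{15}$ ($s{\left(L \right)} = L \frac{1}{15} = \frac{L}{15}$)
$f = \frac{417222}{5}$ ($f = \left(238 + \frac{1}{15} \left(-4\right)\right) 351 = \left(238 - \frac{4}{15}\right) 351 = \frac{3566}{15} \cdot 351 = \frac{417222}{5} \approx 83444.0$)
$M = 1641$ ($M = 3 - \left(-74 - 17\right) 18 = 3 - \left(-91\right) 18 = 3 - -1638 = 3 + 1638 = 1641$)
$f - M = \frac{417222}{5} - 1641 = \frac{409017}{5}$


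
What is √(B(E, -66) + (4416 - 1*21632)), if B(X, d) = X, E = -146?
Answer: I*√17362 ≈ 131.76*I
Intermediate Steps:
√(B(E, -66) + (4416 - 1*21632)) = √(-146 + (4416 - 1*21632)) = √(-146 + (4416 - 21632)) = √(-146 - 17216) = √(-17362) = I*√17362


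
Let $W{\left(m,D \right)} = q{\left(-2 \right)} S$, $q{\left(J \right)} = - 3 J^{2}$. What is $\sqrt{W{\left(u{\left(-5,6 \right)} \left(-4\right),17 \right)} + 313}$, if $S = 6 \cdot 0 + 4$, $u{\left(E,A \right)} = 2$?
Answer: $\sqrt{265} \approx 16.279$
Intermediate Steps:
$S = 4$ ($S = 0 + 4 = 4$)
$W{\left(m,D \right)} = -48$ ($W{\left(m,D \right)} = - 3 \left(-2\right)^{2} \cdot 4 = \left(-3\right) 4 \cdot 4 = \left(-12\right) 4 = -48$)
$\sqrt{W{\left(u{\left(-5,6 \right)} \left(-4\right),17 \right)} + 313} = \sqrt{-48 + 313} = \sqrt{265}$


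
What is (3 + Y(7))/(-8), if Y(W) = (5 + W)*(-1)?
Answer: 9/8 ≈ 1.1250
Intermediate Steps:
Y(W) = -5 - W
(3 + Y(7))/(-8) = (3 + (-5 - 1*7))/(-8) = -(3 + (-5 - 7))/8 = -(3 - 12)/8 = -⅛*(-9) = 9/8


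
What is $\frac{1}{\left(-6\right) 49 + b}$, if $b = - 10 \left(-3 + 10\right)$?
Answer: $- \frac{1}{364} \approx -0.0027473$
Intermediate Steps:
$b = -70$ ($b = \left(-10\right) 7 = -70$)
$\frac{1}{\left(-6\right) 49 + b} = \frac{1}{\left(-6\right) 49 - 70} = \frac{1}{-294 - 70} = \frac{1}{-364} = - \frac{1}{364}$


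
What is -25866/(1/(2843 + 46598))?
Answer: -1278840906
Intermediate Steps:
-25866/(1/(2843 + 46598)) = -25866/(1/49441) = -25866/1/49441 = -25866*49441 = -1278840906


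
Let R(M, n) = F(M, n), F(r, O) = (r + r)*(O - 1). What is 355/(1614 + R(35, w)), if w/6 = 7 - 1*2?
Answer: 355/3644 ≈ 0.097420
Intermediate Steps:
w = 30 (w = 6*(7 - 1*2) = 6*(7 - 2) = 6*5 = 30)
F(r, O) = 2*r*(-1 + O) (F(r, O) = (2*r)*(-1 + O) = 2*r*(-1 + O))
R(M, n) = 2*M*(-1 + n)
355/(1614 + R(35, w)) = 355/(1614 + 2*35*(-1 + 30)) = 355/(1614 + 2*35*29) = 355/(1614 + 2030) = 355/3644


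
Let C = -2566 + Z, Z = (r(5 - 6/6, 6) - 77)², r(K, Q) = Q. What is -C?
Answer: -2475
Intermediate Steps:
Z = 5041 (Z = (6 - 77)² = (-71)² = 5041)
C = 2475 (C = -2566 + 5041 = 2475)
-C = -1*2475 = -2475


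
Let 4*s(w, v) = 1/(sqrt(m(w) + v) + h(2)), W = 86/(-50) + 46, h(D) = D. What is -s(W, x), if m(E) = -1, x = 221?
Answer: 1/432 - sqrt(55)/432 ≈ -0.014852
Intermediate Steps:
W = 1107/25 (W = 86*(-1/50) + 46 = -43/25 + 46 = 1107/25 ≈ 44.280)
s(w, v) = 1/(4*(2 + sqrt(-1 + v))) (s(w, v) = 1/(4*(sqrt(-1 + v) + 2)) = 1/(4*(2 + sqrt(-1 + v))))
-s(W, x) = -1/(4*(2 + sqrt(-1 + 221))) = -1/(4*(2 + sqrt(220))) = -1/(4*(2 + 2*sqrt(55)))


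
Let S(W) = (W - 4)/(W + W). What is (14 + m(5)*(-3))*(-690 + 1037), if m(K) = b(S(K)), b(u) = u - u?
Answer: 4858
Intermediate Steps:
S(W) = (-4 + W)/(2*W) (S(W) = (-4 + W)/((2*W)) = (-4 + W)*(1/(2*W)) = (-4 + W)/(2*W))
b(u) = 0
m(K) = 0
(14 + m(5)*(-3))*(-690 + 1037) = (14 + 0*(-3))*(-690 + 1037) = (14 + 0)*347 = 14*347 = 4858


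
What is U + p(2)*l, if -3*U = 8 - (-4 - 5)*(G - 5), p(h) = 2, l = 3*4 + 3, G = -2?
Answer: 145/3 ≈ 48.333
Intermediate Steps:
l = 15 (l = 12 + 3 = 15)
U = 55/3 (U = -(8 - (-4 - 5)*(-2 - 5))/3 = -(8 - (-9)*(-7))/3 = -(8 - 1*63)/3 = -(8 - 63)/3 = -1/3*(-55) = 55/3 ≈ 18.333)
U + p(2)*l = 55/3 + 2*15 = 55/3 + 30 = 145/3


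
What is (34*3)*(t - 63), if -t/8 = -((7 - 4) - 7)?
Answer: -9690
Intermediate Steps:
t = -32 (t = -(-8)*((7 - 4) - 7) = -(-8)*(3 - 7) = -(-8)*(-4) = -8*4 = -32)
(34*3)*(t - 63) = (34*3)*(-32 - 63) = 102*(-95) = -9690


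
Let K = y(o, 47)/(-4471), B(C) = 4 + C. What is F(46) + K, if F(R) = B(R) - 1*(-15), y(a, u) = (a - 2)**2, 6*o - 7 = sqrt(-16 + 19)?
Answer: 2615528/40239 + 5*sqrt(3)/80478 ≈ 65.000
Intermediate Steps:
o = 7/6 + sqrt(3)/6 (o = 7/6 + sqrt(-16 + 19)/6 = 7/6 + sqrt(3)/6 ≈ 1.4553)
y(a, u) = (-2 + a)**2
K = -(-5/6 + sqrt(3)/6)**2/4471 (K = (-2 + (7/6 + sqrt(3)/6))**2/(-4471) = (-5/6 + sqrt(3)/6)**2*(-1/4471) = -(-5/6 + sqrt(3)/6)**2/4471 ≈ -6.6350e-5)
F(R) = 19 + R (F(R) = (4 + R) - 1*(-15) = (4 + R) + 15 = 19 + R)
F(46) + K = (19 + 46) + (-7/40239 + 5*sqrt(3)/80478) = 65 + (-7/40239 + 5*sqrt(3)/80478) = 2615528/40239 + 5*sqrt(3)/80478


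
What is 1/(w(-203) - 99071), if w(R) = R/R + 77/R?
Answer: -29/2873041 ≈ -1.0094e-5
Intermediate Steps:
w(R) = 1 + 77/R
1/(w(-203) - 99071) = 1/((77 - 203)/(-203) - 99071) = 1/(-1/203*(-126) - 99071) = 1/(18/29 - 99071) = 1/(-2873041/29) = -29/2873041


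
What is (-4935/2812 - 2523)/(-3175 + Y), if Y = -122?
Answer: 2366537/3090388 ≈ 0.76577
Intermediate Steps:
(-4935/2812 - 2523)/(-3175 + Y) = (-4935/2812 - 2523)/(-3175 - 122) = (-4935*1/2812 - 2523)/(-3297) = (-4935/2812 - 2523)*(-1/3297) = -7099611/2812*(-1/3297) = 2366537/3090388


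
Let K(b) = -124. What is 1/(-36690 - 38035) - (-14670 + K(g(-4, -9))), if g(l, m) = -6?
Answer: 1105481649/74725 ≈ 14794.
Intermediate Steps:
1/(-36690 - 38035) - (-14670 + K(g(-4, -9))) = 1/(-36690 - 38035) - (-14670 - 124) = 1/(-74725) - 1*(-14794) = -1/74725 + 14794 = 1105481649/74725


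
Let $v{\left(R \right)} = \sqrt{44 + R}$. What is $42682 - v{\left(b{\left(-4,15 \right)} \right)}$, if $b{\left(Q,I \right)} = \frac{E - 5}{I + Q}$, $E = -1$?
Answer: $42682 - \frac{\sqrt{5258}}{11} \approx 42675.0$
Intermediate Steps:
$b{\left(Q,I \right)} = - \frac{6}{I + Q}$ ($b{\left(Q,I \right)} = \frac{-1 - 5}{I + Q} = - \frac{6}{I + Q}$)
$42682 - v{\left(b{\left(-4,15 \right)} \right)} = 42682 - \sqrt{44 - \frac{6}{15 - 4}} = 42682 - \sqrt{44 - \frac{6}{11}} = 42682 - \sqrt{\frac{478}{11}} = 42682 - \frac{\sqrt{5258}}{11}$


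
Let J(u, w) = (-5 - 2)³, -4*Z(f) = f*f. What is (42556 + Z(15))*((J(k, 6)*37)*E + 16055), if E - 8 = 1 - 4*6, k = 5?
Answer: 8772798395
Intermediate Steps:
Z(f) = -f²/4 (Z(f) = -f*f/4 = -f²/4)
E = -15 (E = 8 + (1 - 4*6) = 8 + (1 - 24) = 8 - 23 = -15)
J(u, w) = -343 (J(u, w) = (-7)³ = -343)
(42556 + Z(15))*((J(k, 6)*37)*E + 16055) = (42556 - ¼*15²)*(-343*37*(-15) + 16055) = (42556 - ¼*225)*(-12691*(-15) + 16055) = (42556 - 225/4)*(190365 + 16055) = (169999/4)*206420 = 8772798395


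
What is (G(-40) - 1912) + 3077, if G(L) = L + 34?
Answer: 1159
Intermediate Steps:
G(L) = 34 + L
(G(-40) - 1912) + 3077 = ((34 - 40) - 1912) + 3077 = (-6 - 1912) + 3077 = -1918 + 3077 = 1159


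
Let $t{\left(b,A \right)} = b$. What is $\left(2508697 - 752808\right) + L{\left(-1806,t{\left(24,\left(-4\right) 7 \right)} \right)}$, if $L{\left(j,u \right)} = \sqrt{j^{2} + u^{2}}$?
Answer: $1755889 + 6 \sqrt{90617} \approx 1.7577 \cdot 10^{6}$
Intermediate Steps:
$\left(2508697 - 752808\right) + L{\left(-1806,t{\left(24,\left(-4\right) 7 \right)} \right)} = \left(2508697 - 752808\right) + \sqrt{\left(-1806\right)^{2} + 24^{2}} = 1755889 + \sqrt{3261636 + 576} = 1755889 + \sqrt{3262212} = 1755889 + 6 \sqrt{90617}$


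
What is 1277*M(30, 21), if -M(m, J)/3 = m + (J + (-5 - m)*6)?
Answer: 609129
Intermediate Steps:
M(m, J) = 90 - 3*J + 15*m (M(m, J) = -3*(m + (J + (-5 - m)*6)) = -3*(m + (J + (-30 - 6*m))) = -3*(m + (-30 + J - 6*m)) = -3*(-30 + J - 5*m) = 90 - 3*J + 15*m)
1277*M(30, 21) = 1277*(90 - 3*21 + 15*30) = 1277*(90 - 63 + 450) = 1277*477 = 609129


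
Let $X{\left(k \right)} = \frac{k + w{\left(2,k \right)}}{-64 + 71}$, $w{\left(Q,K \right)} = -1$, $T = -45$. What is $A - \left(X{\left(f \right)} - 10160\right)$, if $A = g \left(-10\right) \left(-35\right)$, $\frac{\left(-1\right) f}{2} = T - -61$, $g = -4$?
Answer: $\frac{61353}{7} \approx 8764.7$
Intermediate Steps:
$f = -32$ ($f = - 2 \left(-45 - -61\right) = - 2 \left(-45 + 61\right) = \left(-2\right) 16 = -32$)
$A = -1400$ ($A = \left(-4\right) \left(-10\right) \left(-35\right) = 40 \left(-35\right) = -1400$)
$X{\left(k \right)} = - \frac{1}{7} + \frac{k}{7}$ ($X{\left(k \right)} = \frac{k - 1}{-64 + 71} = \frac{-1 + k}{7} = \left(-1 + k\right) \frac{1}{7} = - \frac{1}{7} + \frac{k}{7}$)
$A - \left(X{\left(f \right)} - 10160\right) = -1400 - \left(\left(- \frac{1}{7} + \frac{1}{7} \left(-32\right)\right) - 10160\right) = -1400 - \left(\left(- \frac{1}{7} - \frac{32}{7}\right) - 10160\right) = -1400 - \left(- \frac{33}{7} - 10160\right) = -1400 - - \frac{71153}{7} = -1400 + \frac{71153}{7} = \frac{61353}{7}$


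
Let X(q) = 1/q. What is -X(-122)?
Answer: 1/122 ≈ 0.0081967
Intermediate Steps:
-X(-122) = -1/(-122) = -1*(-1/122) = 1/122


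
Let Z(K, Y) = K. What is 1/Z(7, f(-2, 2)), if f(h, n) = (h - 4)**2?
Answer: 1/7 ≈ 0.14286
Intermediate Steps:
f(h, n) = (-4 + h)**2
1/Z(7, f(-2, 2)) = 1/7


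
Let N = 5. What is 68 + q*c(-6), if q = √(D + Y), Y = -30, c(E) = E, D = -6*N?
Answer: 68 - 12*I*√15 ≈ 68.0 - 46.476*I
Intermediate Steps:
D = -30 (D = -6*5 = -30)
q = 2*I*√15 (q = √(-30 - 30) = √(-60) = 2*I*√15 ≈ 7.746*I)
68 + q*c(-6) = 68 + (2*I*√15)*(-6) = 68 - 12*I*√15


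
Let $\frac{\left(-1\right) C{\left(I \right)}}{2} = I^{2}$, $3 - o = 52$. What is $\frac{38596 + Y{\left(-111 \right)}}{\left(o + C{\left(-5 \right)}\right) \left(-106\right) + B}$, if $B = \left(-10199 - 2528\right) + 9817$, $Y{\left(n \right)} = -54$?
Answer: $\frac{19271}{3792} \approx 5.082$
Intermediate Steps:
$o = -49$ ($o = 3 - 52 = -49$)
$C{\left(I \right)} = - 2 I^{2}$
$B = -2910$ ($B = -12727 + 9817 = -2910$)
$\frac{38596 + Y{\left(-111 \right)}}{\left(o + C{\left(-5 \right)}\right) \left(-106\right) + B} = \frac{38596 - 54}{\left(-49 - 2 \left(-5\right)^{2}\right) \left(-106\right) - 2910} = \frac{38542}{\left(-49 - 50\right) \left(-106\right) - 2910} = \frac{38542}{\left(-99\right) \left(-106\right) - 2910} = \frac{38542}{10494 - 2910} = \frac{38542}{7584} = 38542 \cdot \frac{1}{7584} = \frac{19271}{3792}$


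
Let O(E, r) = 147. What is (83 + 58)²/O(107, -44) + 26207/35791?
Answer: 34067300/250537 ≈ 135.98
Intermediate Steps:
(83 + 58)²/O(107, -44) + 26207/35791 = (83 + 58)²/147 + 26207/35791 = 141²*(1/147) + 26207*(1/35791) = 19881*(1/147) + 26207/35791 = 6627/49 + 26207/35791 = 34067300/250537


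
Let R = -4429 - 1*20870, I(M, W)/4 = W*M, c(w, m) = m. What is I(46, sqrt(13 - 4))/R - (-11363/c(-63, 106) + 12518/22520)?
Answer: 536582866459/5032645740 ≈ 106.62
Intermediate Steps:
I(M, W) = 4*M*W (I(M, W) = 4*(W*M) = 4*(M*W) = 4*M*W)
R = -25299 (R = -4429 - 20870 = -25299)
I(46, sqrt(13 - 4))/R - (-11363/c(-63, 106) + 12518/22520) = (4*46*sqrt(13 - 4))/(-25299) - (-11363/106 + 12518/22520) = (4*46*sqrt(9))*(-1/25299) - (-11363*1/106 + 12518*(1/22520)) = (4*46*3)*(-1/25299) - (-11363/106 + 6259/11260) = 552*(-1/25299) - 1*(-63641963/596780) = -184/8433 + 63641963/596780 = 536582866459/5032645740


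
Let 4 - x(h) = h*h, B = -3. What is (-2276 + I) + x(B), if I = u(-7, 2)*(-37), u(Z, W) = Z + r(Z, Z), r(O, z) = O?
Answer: -1763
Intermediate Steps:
x(h) = 4 - h² (x(h) = 4 - h*h = 4 - h²)
u(Z, W) = 2*Z (u(Z, W) = Z + Z = 2*Z)
I = 518 (I = (2*(-7))*(-37) = -14*(-37) = 518)
(-2276 + I) + x(B) = (-2276 + 518) + (4 - 1*(-3)²) = -1758 + (4 - 1*9) = -1758 + (4 - 9) = -1758 - 5 = -1763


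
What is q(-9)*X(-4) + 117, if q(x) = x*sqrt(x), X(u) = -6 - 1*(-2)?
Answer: 117 + 108*I ≈ 117.0 + 108.0*I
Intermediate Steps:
X(u) = -4 (X(u) = -6 + 2 = -4)
q(x) = x**(3/2)
q(-9)*X(-4) + 117 = (-9)**(3/2)*(-4) + 117 = -27*I*(-4) + 117 = 108*I + 117 = 117 + 108*I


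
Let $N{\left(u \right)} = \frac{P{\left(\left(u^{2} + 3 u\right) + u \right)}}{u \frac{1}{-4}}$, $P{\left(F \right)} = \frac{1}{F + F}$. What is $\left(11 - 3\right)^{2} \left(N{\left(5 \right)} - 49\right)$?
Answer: $- \frac{705728}{225} \approx -3136.6$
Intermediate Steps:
$P{\left(F \right)} = \frac{1}{2 F}$
$N{\left(u \right)} = - \frac{2}{u \left(u^{2} + 4 u\right)}$ ($N{\left(u \right)} = \frac{\frac{1}{2} \frac{1}{\left(u^{2} + 3 u\right) + u}}{u \frac{1}{-4}} = \frac{\frac{1}{2} \frac{1}{u^{2} + 4 u}}{u \left(- \frac{1}{4}\right)} = \frac{\frac{1}{2} \frac{1}{u^{2} + 4 u}}{\left(- \frac{1}{4}\right) u} = \frac{1}{2 \left(u^{2} + 4 u\right)} \left(- \frac{4}{u}\right) = - \frac{2}{u \left(u^{2} + 4 u\right)}$)
$\left(11 - 3\right)^{2} \left(N{\left(5 \right)} - 49\right) = \left(11 - 3\right)^{2} \left(- \frac{2}{25 \left(4 + 5\right)} - 49\right) = 8^{2} \left(\left(-2\right) \frac{1}{25} \cdot \frac{1}{9} - 49\right) = 64 \left(\left(-2\right) \frac{1}{25} \cdot \frac{1}{9} - 49\right) = 64 \left(- \frac{2}{225} - 49\right) = 64 \left(- \frac{11027}{225}\right) = - \frac{705728}{225}$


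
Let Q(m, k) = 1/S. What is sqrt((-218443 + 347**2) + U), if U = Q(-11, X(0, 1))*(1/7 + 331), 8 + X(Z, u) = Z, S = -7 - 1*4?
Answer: 2*I*sqrt(145355518)/77 ≈ 313.15*I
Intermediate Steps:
S = -11 (S = -7 - 4 = -11)
X(Z, u) = -8 + Z
Q(m, k) = -1/11 (Q(m, k) = 1/(-11) = -1/11)
U = -2318/77 (U = -(1/7 + 331)/11 = -1/11*2318/7 = -2318/77 ≈ -30.104)
sqrt((-218443 + 347**2) + U) = sqrt((-218443 + 347**2) - 2318/77) = sqrt((-218443 + 120409) - 2318/77) = sqrt(-98034 - 2318/77) = sqrt(-7550936/77) = 2*I*sqrt(145355518)/77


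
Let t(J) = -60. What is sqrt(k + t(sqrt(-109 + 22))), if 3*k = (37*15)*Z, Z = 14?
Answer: sqrt(2530) ≈ 50.299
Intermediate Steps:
k = 2590 (k = ((37*15)*14)/3 = (555*14)/3 = (1/3)*7770 = 2590)
sqrt(k + t(sqrt(-109 + 22))) = sqrt(2590 - 60) = sqrt(2530)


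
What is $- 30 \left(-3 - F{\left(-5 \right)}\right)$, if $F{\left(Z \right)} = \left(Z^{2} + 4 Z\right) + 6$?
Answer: $420$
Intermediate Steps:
$F{\left(Z \right)} = 6 + Z^{2} + 4 Z$
$- 30 \left(-3 - F{\left(-5 \right)}\right) = - 30 \left(-3 - \left(6 + \left(-5\right)^{2} + 4 \left(-5\right)\right)\right) = - 30 \left(-3 - \left(6 + 25 - 20\right)\right) = - 30 \left(-3 - 11\right) = \left(-30\right) \left(-14\right) = 420$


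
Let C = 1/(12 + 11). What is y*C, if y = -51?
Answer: -51/23 ≈ -2.2174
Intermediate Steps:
C = 1/23 ≈ 0.043478
y*C = -51*1/23 = -51/23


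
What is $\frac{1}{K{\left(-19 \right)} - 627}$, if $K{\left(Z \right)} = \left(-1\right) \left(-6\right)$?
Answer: $- \frac{1}{621} \approx -0.0016103$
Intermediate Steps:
$K{\left(Z \right)} = 6$
$\frac{1}{K{\left(-19 \right)} - 627} = \frac{1}{6 - 627} = \frac{1}{-621} = - \frac{1}{621}$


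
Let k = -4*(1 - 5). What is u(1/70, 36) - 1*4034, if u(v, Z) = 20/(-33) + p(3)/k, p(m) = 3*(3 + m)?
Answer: -1064839/264 ≈ -4033.5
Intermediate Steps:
k = 16 (k = -4*(-4) = 16)
p(m) = 9 + 3*m
u(v, Z) = 137/264 (u(v, Z) = 20/(-33) + (9 + 3*3)/16 = 20*(-1/33) + (9 + 9)*(1/16) = -20/33 + 18*(1/16) = -20/33 + 9/8 = 137/264)
u(1/70, 36) - 1*4034 = 137/264 - 1*4034 = 137/264 - 4034 = -1064839/264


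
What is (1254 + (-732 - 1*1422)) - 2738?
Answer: -3638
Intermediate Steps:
(1254 + (-732 - 1*1422)) - 2738 = (1254 + (-732 - 1422)) - 2738 = (1254 - 2154) - 2738 = -900 - 2738 = -3638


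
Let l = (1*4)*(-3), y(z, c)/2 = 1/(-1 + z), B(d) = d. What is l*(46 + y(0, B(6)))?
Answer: -528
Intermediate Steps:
y(z, c) = 2/(-1 + z)
l = -12 (l = 4*(-3) = -12)
l*(46 + y(0, B(6))) = -12*(46 + 2/(-1 + 0)) = -12*(46 + 2/(-1)) = -12*(46 + 2*(-1)) = -12*(46 - 2) = -12*44 = -528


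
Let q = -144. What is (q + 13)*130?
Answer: -17030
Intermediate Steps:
(q + 13)*130 = (-144 + 13)*130 = -131*130 = -17030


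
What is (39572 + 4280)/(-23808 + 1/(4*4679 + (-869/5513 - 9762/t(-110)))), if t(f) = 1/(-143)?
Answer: -342007931000444/185681948851063 ≈ -1.8419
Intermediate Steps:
t(f) = -1/143
(39572 + 4280)/(-23808 + 1/(4*4679 + (-869/5513 - 9762/t(-110)))) = (39572 + 4280)/(-23808 + 1/(4*4679 + (-869/5513 - 9762/(-1/143)))) = 43852/(-23808 + 1/(18716 + (-869*1/5513 - 9762*(-143)))) = 43852/(-23808 + 1/(18716 + (-869/5513 + 1395966))) = 43852/(-23808 + 1/(18716 + 7695959689/5513)) = 43852/(-23808 + 1/(7799140997/5513)) = 43852/(-23808 + 5513/7799140997) = 43852/(-185681948851063/7799140997) = 43852*(-7799140997/185681948851063) = -342007931000444/185681948851063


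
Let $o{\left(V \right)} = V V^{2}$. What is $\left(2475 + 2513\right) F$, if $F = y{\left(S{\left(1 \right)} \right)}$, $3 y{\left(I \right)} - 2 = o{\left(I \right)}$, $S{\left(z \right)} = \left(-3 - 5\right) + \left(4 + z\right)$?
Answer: $- \frac{124700}{3} \approx -41567.0$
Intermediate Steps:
$S{\left(z \right)} = -4 + z$ ($S{\left(z \right)} = -8 + \left(4 + z\right) = -4 + z$)
$o{\left(V \right)} = V^{3}$
$y{\left(I \right)} = \frac{2}{3} + \frac{I^{3}}{3}$
$F = - \frac{25}{3}$ ($F = \frac{2}{3} + \frac{\left(-4 + 1\right)^{3}}{3} = \frac{2}{3} + \frac{\left(-3\right)^{3}}{3} = \frac{2}{3} + \frac{1}{3} \left(-27\right) = \frac{2}{3} - 9 = - \frac{25}{3} \approx -8.3333$)
$\left(2475 + 2513\right) F = \left(2475 + 2513\right) \left(- \frac{25}{3}\right) = 4988 \left(- \frac{25}{3}\right) = - \frac{124700}{3}$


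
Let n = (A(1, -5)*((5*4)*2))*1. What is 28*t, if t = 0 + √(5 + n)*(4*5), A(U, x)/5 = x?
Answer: 560*I*√995 ≈ 17664.0*I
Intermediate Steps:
A(U, x) = 5*x
n = -1000 (n = ((5*(-5))*((5*4)*2))*1 = -500*2*1 = -25*40*1 = -1000*1 = -1000)
t = 20*I*√995 (t = 0 + √(5 - 1000)*(4*5) = 0 + √(-995)*20 = 0 + (I*√995)*20 = 0 + 20*I*√995 = 20*I*√995 ≈ 630.87*I)
28*t = 28*(20*I*√995) = 560*I*√995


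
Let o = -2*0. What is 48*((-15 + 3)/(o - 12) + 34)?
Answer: 1680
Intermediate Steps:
o = 0
48*((-15 + 3)/(o - 12) + 34) = 48*((-15 + 3)/(0 - 12) + 34) = 48*(-12/(-12) + 34) = 48*(-12*(-1/12) + 34) = 48*(1 + 34) = 48*35 = 1680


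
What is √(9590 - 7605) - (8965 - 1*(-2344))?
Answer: -11309 + √1985 ≈ -11264.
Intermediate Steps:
√(9590 - 7605) - (8965 - 1*(-2344)) = √1985 - (8965 + 2344) = √1985 - 1*11309 = √1985 - 11309 = -11309 + √1985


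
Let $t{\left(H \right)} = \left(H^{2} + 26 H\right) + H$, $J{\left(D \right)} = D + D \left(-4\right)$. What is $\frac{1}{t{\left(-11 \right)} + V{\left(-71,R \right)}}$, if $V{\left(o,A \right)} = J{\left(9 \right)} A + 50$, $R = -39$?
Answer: $\frac{1}{927} \approx 0.0010787$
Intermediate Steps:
$J{\left(D \right)} = - 3 D$ ($J{\left(D \right)} = D - 4 D = - 3 D$)
$t{\left(H \right)} = H^{2} + 27 H$
$V{\left(o,A \right)} = 50 - 27 A$ ($V{\left(o,A \right)} = \left(-3\right) 9 A + 50 = - 27 A + 50 = 50 - 27 A$)
$\frac{1}{t{\left(-11 \right)} + V{\left(-71,R \right)}} = \frac{1}{- 11 \left(27 - 11\right) + \left(50 - -1053\right)} = \frac{1}{\left(-11\right) 16 + \left(50 + 1053\right)} = \frac{1}{-176 + 1103} = \frac{1}{927}$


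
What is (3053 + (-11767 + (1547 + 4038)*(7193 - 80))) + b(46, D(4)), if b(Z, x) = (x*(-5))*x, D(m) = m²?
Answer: 39716111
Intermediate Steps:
b(Z, x) = -5*x² (b(Z, x) = (-5*x)*x = -5*x²)
(3053 + (-11767 + (1547 + 4038)*(7193 - 80))) + b(46, D(4)) = (3053 + (-11767 + (1547 + 4038)*(7193 - 80))) - 5*(4²)² = (3053 + (-11767 + 5585*7113)) - 5*16² = (3053 + (-11767 + 39726105)) - 5*256 = (3053 + 39714338) - 1280 = 39717391 - 1280 = 39716111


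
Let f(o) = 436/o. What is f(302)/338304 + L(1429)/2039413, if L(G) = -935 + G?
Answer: 12840020305/52090588954176 ≈ 0.00024649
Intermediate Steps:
f(302)/338304 + L(1429)/2039413 = (436/302)/338304 + (-935 + 1429)/2039413 = (436*(1/302))*(1/338304) + 494*(1/2039413) = (218/151)*(1/338304) + 494/2039413 = 109/25541952 + 494/2039413 = 12840020305/52090588954176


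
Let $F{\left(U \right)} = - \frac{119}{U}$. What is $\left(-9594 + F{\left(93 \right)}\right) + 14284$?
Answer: $\frac{436051}{93} \approx 4688.7$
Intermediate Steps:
$\left(-9594 + F{\left(93 \right)}\right) + 14284 = \left(-9594 - \frac{119}{93}\right) + 14284 = - \frac{892361}{93} + 14284 = \frac{436051}{93}$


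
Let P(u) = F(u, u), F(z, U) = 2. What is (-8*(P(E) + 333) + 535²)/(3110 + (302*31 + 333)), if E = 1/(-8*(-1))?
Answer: 56709/2561 ≈ 22.143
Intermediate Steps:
E = ⅛ (E = 1/8 = ⅛ ≈ 0.12500)
P(u) = 2
(-8*(P(E) + 333) + 535²)/(3110 + (302*31 + 333)) = (-8*(2 + 333) + 535²)/(3110 + (302*31 + 333)) = (-8*335 + 286225)/(3110 + (9362 + 333)) = (-2680 + 286225)/(3110 + 9695) = 283545/12805 = 283545*(1/12805) = 56709/2561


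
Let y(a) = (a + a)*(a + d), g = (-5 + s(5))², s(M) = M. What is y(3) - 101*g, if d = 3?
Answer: 36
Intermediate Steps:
g = 0 (g = (-5 + 5)² = 0² = 0)
y(a) = 2*a*(3 + a) (y(a) = (a + a)*(a + 3) = (2*a)*(3 + a) = 2*a*(3 + a))
y(3) - 101*g = 2*3*(3 + 3) - 101*0 = 2*3*6 + 0 = 36 + 0 = 36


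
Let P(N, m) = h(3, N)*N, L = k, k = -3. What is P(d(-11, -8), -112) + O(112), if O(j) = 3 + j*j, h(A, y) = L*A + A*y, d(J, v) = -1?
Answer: 12559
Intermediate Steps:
L = -3
h(A, y) = -3*A + A*y
O(j) = 3 + j²
P(N, m) = N*(-9 + 3*N) (P(N, m) = (3*(-3 + N))*N = (-9 + 3*N)*N = N*(-9 + 3*N))
P(d(-11, -8), -112) + O(112) = 3*(-1)*(-3 - 1) + (3 + 112²) = 3*(-1)*(-4) + (3 + 12544) = 12 + 12547 = 12559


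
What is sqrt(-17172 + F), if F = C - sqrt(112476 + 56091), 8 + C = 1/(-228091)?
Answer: sqrt(-893798163775671 - 52025504281*sqrt(168567))/228091 ≈ 132.63*I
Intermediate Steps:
C = -1824729/228091 (C = -8 + 1/(-228091) = -8 - 1/228091 = -1824729/228091 ≈ -8.0000)
F = -1824729/228091 - sqrt(168567) (F = -1824729/228091 - sqrt(112476 + 56091) = -1824729/228091 - sqrt(168567) ≈ -418.57)
sqrt(-17172 + F) = sqrt(-17172 + (-1824729/228091 - sqrt(168567))) = sqrt(-3918603381/228091 - sqrt(168567))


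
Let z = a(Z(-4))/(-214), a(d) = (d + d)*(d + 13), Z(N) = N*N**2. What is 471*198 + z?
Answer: 9975342/107 ≈ 93228.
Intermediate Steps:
Z(N) = N**3
a(d) = 2*d*(13 + d) (a(d) = (2*d)*(13 + d) = 2*d*(13 + d))
z = -3264/107 (z = (2*(-4)**3*(13 + (-4)**3))/(-214) = (2*(-64)*(13 - 64))*(-1/214) = (2*(-64)*(-51))*(-1/214) = 6528*(-1/214) = -3264/107 ≈ -30.505)
471*198 + z = 471*198 - 3264/107 = 93258 - 3264/107 = 9975342/107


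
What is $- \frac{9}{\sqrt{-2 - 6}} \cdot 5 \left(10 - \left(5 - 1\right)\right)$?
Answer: $\frac{135 i \sqrt{2}}{2} \approx 95.459 i$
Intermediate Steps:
$- \frac{9}{\sqrt{-2 - 6}} \cdot 5 \left(10 - \left(5 - 1\right)\right) = - \frac{9}{\sqrt{-8}} \cdot 5 \left(10 - \left(5 - 1\right)\right) = - \frac{9}{2 i \sqrt{2}} \cdot 5 \left(10 - 4\right) = - 9 \left(- \frac{i \sqrt{2}}{4}\right) 5 \left(10 - 4\right) = \frac{9 i \sqrt{2}}{4} \cdot 5 \cdot 6 = \frac{45 i \sqrt{2}}{4} \cdot 6 = \frac{135 i \sqrt{2}}{2}$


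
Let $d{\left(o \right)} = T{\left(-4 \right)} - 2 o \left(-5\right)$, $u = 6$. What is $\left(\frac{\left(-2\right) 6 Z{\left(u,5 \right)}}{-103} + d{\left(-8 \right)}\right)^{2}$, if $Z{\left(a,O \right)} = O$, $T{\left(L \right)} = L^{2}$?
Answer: $\frac{42667024}{10609} \approx 4021.8$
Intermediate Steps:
$d{\left(o \right)} = 16 + 10 o$ ($d{\left(o \right)} = \left(-4\right)^{2} - 2 o \left(-5\right) = 16 - - 10 o = 16 + 10 o$)
$\left(\frac{\left(-2\right) 6 Z{\left(u,5 \right)}}{-103} + d{\left(-8 \right)}\right)^{2} = \left(\frac{\left(-2\right) 6 \cdot 5}{-103} + \left(16 + 10 \left(-8\right)\right)\right)^{2} = \left(\left(-12\right) 5 \left(- \frac{1}{103}\right) + \left(16 - 80\right)\right)^{2} = \left(\left(-60\right) \left(- \frac{1}{103}\right) - 64\right)^{2} = \left(\frac{60}{103} - 64\right)^{2} = \left(- \frac{6532}{103}\right)^{2} = \frac{42667024}{10609}$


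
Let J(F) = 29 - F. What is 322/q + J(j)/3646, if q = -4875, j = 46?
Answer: -1256887/17774250 ≈ -0.070714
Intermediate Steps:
322/q + J(j)/3646 = 322/(-4875) + (29 - 1*46)/3646 = 322*(-1/4875) + (29 - 46)*(1/3646) = -322/4875 - 17*1/3646 = -322/4875 - 17/3646 = -1256887/17774250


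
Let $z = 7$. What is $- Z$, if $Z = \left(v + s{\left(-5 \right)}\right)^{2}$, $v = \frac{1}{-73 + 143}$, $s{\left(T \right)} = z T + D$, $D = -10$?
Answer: $- \frac{9916201}{4900} \approx -2023.7$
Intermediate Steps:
$s{\left(T \right)} = -10 + 7 T$ ($s{\left(T \right)} = 7 T - 10 = -10 + 7 T$)
$v = \frac{1}{70} \approx 0.014286$
$Z = \frac{9916201}{4900}$ ($Z = \left(\frac{1}{70} + \left(-10 + 7 \left(-5\right)\right)\right)^{2} = \left(\frac{1}{70} - 45\right)^{2} = \left(- \frac{3149}{70}\right)^{2} = \frac{9916201}{4900} \approx 2023.7$)
$- Z = \left(-1\right) \frac{9916201}{4900} = - \frac{9916201}{4900}$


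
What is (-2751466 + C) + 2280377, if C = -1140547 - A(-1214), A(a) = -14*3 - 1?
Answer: -1611593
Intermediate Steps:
A(a) = -43 (A(a) = -42 - 1 = -43)
C = -1140504 (C = -1140547 - 1*(-43) = -1140547 + 43 = -1140504)
(-2751466 + C) + 2280377 = (-2751466 - 1140504) + 2280377 = -3891970 + 2280377 = -1611593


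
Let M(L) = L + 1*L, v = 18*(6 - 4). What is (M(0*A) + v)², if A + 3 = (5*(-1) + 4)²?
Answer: 1296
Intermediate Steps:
A = -2 (A = -3 + (5*(-1) + 4)² = -3 + (-5 + 4)² = -3 + (-1)² = -3 + 1 = -2)
v = 36 (v = 18*2 = 36)
M(L) = 2*L (M(L) = L + L = 2*L)
(M(0*A) + v)² = (2*(0*(-2)) + 36)² = (2*0 + 36)² = (0 + 36)² = 36² = 1296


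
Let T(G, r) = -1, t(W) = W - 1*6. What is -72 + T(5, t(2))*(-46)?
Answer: -26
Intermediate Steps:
t(W) = -6 + W (t(W) = W - 6 = -6 + W)
-72 + T(5, t(2))*(-46) = -72 - 1*(-46) = -72 + 46 = -26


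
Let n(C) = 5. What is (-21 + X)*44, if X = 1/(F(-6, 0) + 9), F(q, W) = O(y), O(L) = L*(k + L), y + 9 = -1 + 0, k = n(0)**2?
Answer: -130328/141 ≈ -924.31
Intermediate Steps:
k = 25 (k = 5**2 = 25)
y = -10 (y = -9 + (-1 + 0) = -9 - 1 = -10)
O(L) = L*(25 + L)
F(q, W) = -150 (F(q, W) = -10*(25 - 10) = -10*15 = -150)
X = -1/141 (X = 1/(-150 + 9) = 1/(-141) = -1/141 ≈ -0.0070922)
(-21 + X)*44 = (-21 - 1/141)*44 = -2962/141*44 = -130328/141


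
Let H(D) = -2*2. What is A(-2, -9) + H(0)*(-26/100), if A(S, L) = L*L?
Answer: 2051/25 ≈ 82.040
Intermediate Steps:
A(S, L) = L²
H(D) = -4
A(-2, -9) + H(0)*(-26/100) = (-9)² - (-104)/100 = 81 - (-104)/100 = 81 - 4*(-13/50) = 81 + 26/25 = 2051/25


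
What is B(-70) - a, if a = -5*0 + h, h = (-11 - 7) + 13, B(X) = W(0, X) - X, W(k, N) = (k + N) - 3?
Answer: 2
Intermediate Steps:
W(k, N) = -3 + N + k (W(k, N) = (N + k) - 3 = -3 + N + k)
B(X) = -3 (B(X) = (-3 + X + 0) - X = (-3 + X) - X = -3)
h = -5 (h = -18 + 13 = -5)
a = -5 (a = -5*0 - 5 = 0 - 5 = -5)
B(-70) - a = -3 - 1*(-5) = -3 + 5 = 2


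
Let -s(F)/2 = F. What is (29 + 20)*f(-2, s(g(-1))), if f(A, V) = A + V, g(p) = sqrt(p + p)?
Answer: -98 - 98*I*sqrt(2) ≈ -98.0 - 138.59*I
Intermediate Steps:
g(p) = sqrt(2)*sqrt(p) (g(p) = sqrt(2*p) = sqrt(2)*sqrt(p))
s(F) = -2*F
(29 + 20)*f(-2, s(g(-1))) = (29 + 20)*(-2 - 2*sqrt(2)*sqrt(-1)) = 49*(-2 - 2*sqrt(2)*I) = 49*(-2 - 2*I*sqrt(2)) = -98 - 98*I*sqrt(2)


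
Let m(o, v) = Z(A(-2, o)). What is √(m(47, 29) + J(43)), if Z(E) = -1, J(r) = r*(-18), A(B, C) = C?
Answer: 5*I*√31 ≈ 27.839*I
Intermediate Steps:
J(r) = -18*r
m(o, v) = -1
√(m(47, 29) + J(43)) = √(-1 - 18*43) = √(-1 - 774) = √(-775) = 5*I*√31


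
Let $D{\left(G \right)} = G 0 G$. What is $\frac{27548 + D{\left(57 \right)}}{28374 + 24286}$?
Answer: $\frac{6887}{13165} \approx 0.52313$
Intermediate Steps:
$D{\left(G \right)} = 0$ ($D{\left(G \right)} = 0 G = 0$)
$\frac{27548 + D{\left(57 \right)}}{28374 + 24286} = \frac{27548 + 0}{28374 + 24286} = \frac{27548}{52660} = 27548 \cdot \frac{1}{52660} = \frac{6887}{13165}$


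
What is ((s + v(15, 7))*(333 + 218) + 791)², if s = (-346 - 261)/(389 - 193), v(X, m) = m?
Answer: 332411055601/38416 ≈ 8.6529e+6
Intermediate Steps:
s = -607/196 ≈ -3.0969
((s + v(15, 7))*(333 + 218) + 791)² = ((-607/196 + 7)*(333 + 218) + 791)² = ((765/196)*551 + 791)² = (421515/196 + 791)² = (576551/196)² = 332411055601/38416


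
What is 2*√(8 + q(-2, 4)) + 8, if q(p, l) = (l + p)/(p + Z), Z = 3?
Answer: 8 + 2*√10 ≈ 14.325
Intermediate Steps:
q(p, l) = (l + p)/(3 + p) (q(p, l) = (l + p)/(p + 3) = (l + p)/(3 + p))
2*√(8 + q(-2, 4)) + 8 = 2*√(8 + (4 - 2)/(3 - 2)) + 8 = 2*√(8 + 2/1) + 8 = 2*√(8 + 1*2) + 8 = 2*√(8 + 2) + 8 = 2*√10 + 8 = 8 + 2*√10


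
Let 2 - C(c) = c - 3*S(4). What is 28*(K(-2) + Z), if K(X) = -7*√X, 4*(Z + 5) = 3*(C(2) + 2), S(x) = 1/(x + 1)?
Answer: -427/5 - 196*I*√2 ≈ -85.4 - 277.19*I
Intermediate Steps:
S(x) = 1/(1 + x)
C(c) = 13/5 - c (C(c) = 2 - (c - 3/(1 + 4)) = 2 - (c - 3/5) = 2 - (c - 3*⅕) = 2 - (c - ⅗) = 2 - (-⅗ + c) = 2 + (⅗ - c) = 13/5 - c)
Z = -61/20 (Z = -5 + (3*((13/5 - 1*2) + 2))/4 = -5 + (3*((13/5 - 2) + 2))/4 = -5 + (3*(⅗ + 2))/4 = -5 + (3*(13/5))/4 = -5 + (¼)*(39/5) = -5 + 39/20 = -61/20 ≈ -3.0500)
28*(K(-2) + Z) = 28*(-7*I*√2 - 61/20) = 28*(-61/20 - 7*I*√2) = -427/5 - 196*I*√2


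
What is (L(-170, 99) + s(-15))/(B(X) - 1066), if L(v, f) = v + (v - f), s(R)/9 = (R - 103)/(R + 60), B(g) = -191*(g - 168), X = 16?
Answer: -771/46610 ≈ -0.016542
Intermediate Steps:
B(g) = 32088 - 191*g (B(g) = -191*(-168 + g) = 32088 - 191*g)
s(R) = 9*(-103 + R)/(60 + R) (s(R) = 9*((R - 103)/(R + 60)) = 9*((-103 + R)/(60 + R)) = 9*(-103 + R)/(60 + R))
L(v, f) = -f + 2*v
(L(-170, 99) + s(-15))/(B(X) - 1066) = ((-1*99 + 2*(-170)) + 9*(-103 - 15)/(60 - 15))/((32088 - 191*16) - 1066) = ((-99 - 340) + 9*(-118)/45)/((32088 - 3056) - 1066) = (-439 + 9*(1/45)*(-118))/(29032 - 1066) = (-439 - 118/5)/27966 = -2313/5*1/27966 = -771/46610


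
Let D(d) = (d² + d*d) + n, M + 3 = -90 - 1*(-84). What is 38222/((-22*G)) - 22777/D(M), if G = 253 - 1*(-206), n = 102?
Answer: -3637769/40392 ≈ -90.062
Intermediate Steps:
M = -9 (M = -3 + (-90 - 1*(-84)) = -3 + (-90 + 84) = -3 - 6 = -9)
G = 459 (G = 253 + 206 = 459)
D(d) = 102 + 2*d² (D(d) = (d² + d*d) + 102 = (d² + d²) + 102 = 2*d² + 102 = 102 + 2*d²)
38222/((-22*G)) - 22777/D(M) = 38222/((-22*459)) - 22777/(102 + 2*(-9)²) = 38222/(-10098) - 22777/(102 + 2*81) = 38222*(-1/10098) - 22777/(102 + 162) = -19111/5049 - 22777/264 = -3637769/40392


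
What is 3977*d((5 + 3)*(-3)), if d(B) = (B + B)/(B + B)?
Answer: 3977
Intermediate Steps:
d(B) = 1 (d(B) = (2*B)/((2*B)) = (2*B)*(1/(2*B)) = 1)
3977*d((5 + 3)*(-3)) = 3977*1 = 3977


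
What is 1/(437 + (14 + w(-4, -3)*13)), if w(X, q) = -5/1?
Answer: 1/386 ≈ 0.0025907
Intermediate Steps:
w(X, q) = -5 (w(X, q) = -5*1 = -5)
1/(437 + (14 + w(-4, -3)*13)) = 1/(437 + (14 - 5*13)) = 1/(437 + (14 - 65)) = 1/(437 - 51) = 1/386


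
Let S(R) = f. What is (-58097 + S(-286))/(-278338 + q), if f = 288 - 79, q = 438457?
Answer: -6432/17791 ≈ -0.36153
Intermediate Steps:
f = 209
S(R) = 209
(-58097 + S(-286))/(-278338 + q) = (-58097 + 209)/(-278338 + 438457) = -57888/160119 = -57888*1/160119 = -6432/17791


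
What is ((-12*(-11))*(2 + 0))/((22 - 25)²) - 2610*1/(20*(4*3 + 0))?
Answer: 443/24 ≈ 18.458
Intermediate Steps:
((-12*(-11))*(2 + 0))/((22 - 25)²) - 2610*1/(20*(4*3 + 0)) = (132*2)/((-3)²) - 2610*1/(20*(12 + 0)) = 264/9 - 2610/(20*12) = 264*(⅑) - 2610/240 = 88/3 - 2610*1/240 = 88/3 - 87/8 = 443/24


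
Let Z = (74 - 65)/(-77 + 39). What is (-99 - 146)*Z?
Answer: 2205/38 ≈ 58.026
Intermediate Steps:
Z = -9/38 (Z = 9/(-38) = 9*(-1/38) = -9/38 ≈ -0.23684)
(-99 - 146)*Z = (-99 - 146)*(-9/38) = -245*(-9/38) = 2205/38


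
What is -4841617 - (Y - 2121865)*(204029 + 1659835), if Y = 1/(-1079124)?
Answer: 355648960032059083/89927 ≈ 3.9549e+12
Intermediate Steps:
Y = -1/1079124 ≈ -9.2668e-7
-4841617 - (Y - 2121865)*(204029 + 1659835) = -4841617 - (-1/1079124 - 2121865)*(204029 + 1659835) = -4841617 - (-2289755446261)*1863864/1079124 = -4841617 - 1*(-355649395424151042/89927) = -4841617 + 355649395424151042/89927 = 355648960032059083/89927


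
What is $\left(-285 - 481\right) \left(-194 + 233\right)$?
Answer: $-29874$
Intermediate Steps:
$\left(-285 - 481\right) \left(-194 + 233\right) = \left(-766\right) 39 = -29874$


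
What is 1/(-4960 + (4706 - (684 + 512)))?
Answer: -1/1450 ≈ -0.00068966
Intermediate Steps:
1/(-4960 + (4706 - (684 + 512))) = 1/(-4960 + (4706 - 1*1196)) = 1/(-4960 + (4706 - 1196)) = 1/(-4960 + 3510) = 1/(-1450) = -1/1450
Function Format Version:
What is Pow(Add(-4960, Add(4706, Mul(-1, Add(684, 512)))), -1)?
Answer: Rational(-1, 1450) ≈ -0.00068966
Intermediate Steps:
Pow(Add(-4960, Add(4706, Mul(-1, Add(684, 512)))), -1) = Pow(Add(-4960, Add(4706, Mul(-1, 1196))), -1) = Pow(Add(-4960, Add(4706, -1196)), -1) = Pow(Add(-4960, 3510), -1) = Pow(-1450, -1) = Rational(-1, 1450)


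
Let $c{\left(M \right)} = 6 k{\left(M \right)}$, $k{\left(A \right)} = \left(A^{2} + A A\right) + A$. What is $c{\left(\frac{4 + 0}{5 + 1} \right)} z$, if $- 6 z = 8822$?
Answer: $- \frac{123508}{9} \approx -13723.0$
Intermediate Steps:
$z = - \frac{4411}{3}$ ($z = \left(- \frac{1}{6}\right) 8822 = - \frac{4411}{3} \approx -1470.3$)
$k{\left(A \right)} = A + 2 A^{2}$ ($k{\left(A \right)} = \left(A^{2} + A^{2}\right) + A = 2 A^{2} + A = A + 2 A^{2}$)
$c{\left(M \right)} = 6 M \left(1 + 2 M\right)$
$c{\left(\frac{4 + 0}{5 + 1} \right)} z = 6 \frac{4 + 0}{5 + 1} \left(1 + 2 \frac{4 + 0}{5 + 1}\right) \left(- \frac{4411}{3}\right) = 6 \cdot \frac{4}{6} \left(1 + 2 \cdot \frac{4}{6}\right) \left(- \frac{4411}{3}\right) = 6 \cdot 4 \cdot \frac{1}{6} \left(1 + 2 \cdot 4 \cdot \frac{1}{6}\right) \left(- \frac{4411}{3}\right) = 6 \cdot \frac{2}{3} \left(1 + 2 \cdot \frac{2}{3}\right) \left(- \frac{4411}{3}\right) = 6 \cdot \frac{2}{3} \left(1 + \frac{4}{3}\right) \left(- \frac{4411}{3}\right) = 6 \cdot \frac{2}{3} \cdot \frac{7}{3} \left(- \frac{4411}{3}\right) = \frac{28}{3} \left(- \frac{4411}{3}\right) = - \frac{123508}{9}$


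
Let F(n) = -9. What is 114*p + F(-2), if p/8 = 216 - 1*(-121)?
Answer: 307335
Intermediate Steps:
p = 2696 (p = 8*(216 - 1*(-121)) = 8*(216 + 121) = 8*337 = 2696)
114*p + F(-2) = 114*2696 - 9 = 307344 - 9 = 307335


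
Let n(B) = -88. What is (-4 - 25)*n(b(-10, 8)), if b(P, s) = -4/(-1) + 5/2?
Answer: 2552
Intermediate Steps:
b(P, s) = 13/2 (b(P, s) = -4*(-1) + 5*(½) = 4 + 5/2 = 13/2)
(-4 - 25)*n(b(-10, 8)) = (-4 - 25)*(-88) = -29*(-88) = 2552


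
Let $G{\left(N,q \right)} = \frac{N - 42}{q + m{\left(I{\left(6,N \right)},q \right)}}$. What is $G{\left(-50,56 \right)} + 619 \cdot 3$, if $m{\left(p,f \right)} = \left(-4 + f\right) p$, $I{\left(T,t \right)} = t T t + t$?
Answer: $\frac{360933925}{194364} \approx 1857.0$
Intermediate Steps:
$I{\left(T,t \right)} = t + T t^{2}$ ($I{\left(T,t \right)} = T t t + t = T t^{2} + t = t + T t^{2}$)
$m{\left(p,f \right)} = p \left(-4 + f\right)$
$G{\left(N,q \right)} = \frac{-42 + N}{q + N \left(1 + 6 N\right) \left(-4 + q\right)}$ ($G{\left(N,q \right)} = \frac{N - 42}{q + N \left(1 + 6 N\right) \left(-4 + q\right)} = \frac{-42 + N}{q + N \left(1 + 6 N\right) \left(-4 + q\right)}$)
$G{\left(-50,56 \right)} + 619 \cdot 3 = \frac{-42 - 50}{56 - 50 \left(1 + 6 \left(-50\right)\right) \left(-4 + 56\right)} + 619 \cdot 3 = \frac{1}{56 - 50 \left(1 - 300\right) 52} \left(-92\right) + 1857 = \frac{1}{56 - \left(-14950\right) 52} \left(-92\right) + 1857 = \frac{1}{56 + 777400} \left(-92\right) + 1857 = \frac{1}{777456} \left(-92\right) + 1857 = - \frac{23}{194364} + 1857 = \frac{360933925}{194364}$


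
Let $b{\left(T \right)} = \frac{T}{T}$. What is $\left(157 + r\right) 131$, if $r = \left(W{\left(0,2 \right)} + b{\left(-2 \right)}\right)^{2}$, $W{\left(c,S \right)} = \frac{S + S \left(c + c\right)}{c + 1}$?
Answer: $21746$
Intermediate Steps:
$W{\left(c,S \right)} = \frac{S + 2 S c}{1 + c}$ ($W{\left(c,S \right)} = \frac{S + S 2 c}{1 + c} = \frac{S + 2 S c}{1 + c}$)
$b{\left(T \right)} = 1$
$r = 9$ ($r = \left(\frac{2 \left(1 + 2 \cdot 0\right)}{1 + 0} + 1\right)^{2} = \left(\frac{2 \left(1 + 0\right)}{1} + 1\right)^{2} = \left(2 \cdot 1 \cdot 1 + 1\right)^{2} = \left(2 + 1\right)^{2} = 3^{2} = 9$)
$\left(157 + r\right) 131 = \left(157 + 9\right) 131 = 166 \cdot 131 = 21746$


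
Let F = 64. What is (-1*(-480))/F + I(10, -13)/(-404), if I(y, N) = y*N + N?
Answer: 3173/404 ≈ 7.8540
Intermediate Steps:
I(y, N) = N + N*y (I(y, N) = N*y + N = N + N*y)
(-1*(-480))/F + I(10, -13)/(-404) = -1*(-480)/64 - 13*(1 + 10)/(-404) = 480*(1/64) - 13*11*(-1/404) = 15/2 - 143*(-1/404) = 15/2 + 143/404 = 3173/404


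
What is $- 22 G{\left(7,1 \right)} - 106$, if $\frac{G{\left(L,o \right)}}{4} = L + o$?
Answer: $-810$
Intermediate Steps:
$G{\left(L,o \right)} = 4 L + 4 o$ ($G{\left(L,o \right)} = 4 \left(L + o\right) = 4 L + 4 o$)
$- 22 G{\left(7,1 \right)} - 106 = - 22 \left(4 \cdot 7 + 4 \cdot 1\right) - 106 = - 22 \left(28 + 4\right) - 106 = \left(-22\right) 32 - 106 = -704 - 106 = -810$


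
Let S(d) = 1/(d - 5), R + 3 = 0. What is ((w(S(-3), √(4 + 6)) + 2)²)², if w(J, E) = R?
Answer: 1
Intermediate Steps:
R = -3 (R = -3 + 0 = -3)
S(d) = 1/(-5 + d)
w(J, E) = -3
((w(S(-3), √(4 + 6)) + 2)²)² = ((-3 + 2)²)² = ((-1)²)² = 1² = 1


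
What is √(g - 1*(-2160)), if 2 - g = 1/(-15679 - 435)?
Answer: 3*√62376343274/16114 ≈ 46.497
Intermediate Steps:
g = 32229/16114 (g = 2 - 1/(-15679 - 435) = 2 - 1/(-16114) = 2 - 1*(-1/16114) = 2 + 1/16114 = 32229/16114 ≈ 2.0001)
√(g - 1*(-2160)) = √(32229/16114 - 1*(-2160)) = √(32229/16114 + 2160) = √(34838469/16114) = 3*√62376343274/16114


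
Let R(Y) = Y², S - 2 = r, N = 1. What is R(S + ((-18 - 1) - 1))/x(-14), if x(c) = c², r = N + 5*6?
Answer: 169/196 ≈ 0.86224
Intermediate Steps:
r = 31 (r = 1 + 5*6 = 1 + 30 = 31)
S = 33 (S = 2 + 31 = 33)
R(S + ((-18 - 1) - 1))/x(-14) = (33 + ((-18 - 1) - 1))²/((-14)²) = (33 + (-19 - 1))²/196 = (33 - 20)²*(1/196) = 13²*(1/196) = 169*(1/196) = 169/196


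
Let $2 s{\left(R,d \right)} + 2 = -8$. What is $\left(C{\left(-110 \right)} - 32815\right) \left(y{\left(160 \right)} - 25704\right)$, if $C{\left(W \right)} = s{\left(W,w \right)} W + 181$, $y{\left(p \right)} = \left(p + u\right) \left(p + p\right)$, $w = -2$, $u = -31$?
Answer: $-499740384$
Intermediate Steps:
$s{\left(R,d \right)} = -5$ ($s{\left(R,d \right)} = -1 + \frac{1}{2} \left(-8\right) = -1 - 4 = -5$)
$y{\left(p \right)} = 2 p \left(-31 + p\right)$ ($y{\left(p \right)} = \left(p - 31\right) \left(p + p\right) = \left(-31 + p\right) 2 p = 2 p \left(-31 + p\right)$)
$C{\left(W \right)} = 181 - 5 W$ ($C{\left(W \right)} = - 5 W + 181 = 181 - 5 W$)
$\left(C{\left(-110 \right)} - 32815\right) \left(y{\left(160 \right)} - 25704\right) = \left(\left(181 - -550\right) - 32815\right) \left(2 \cdot 160 \left(-31 + 160\right) - 25704\right) = \left(\left(181 + 550\right) - 32815\right) \left(2 \cdot 160 \cdot 129 - 25704\right) = \left(731 - 32815\right) \left(41280 - 25704\right) = \left(-32084\right) 15576 = -499740384$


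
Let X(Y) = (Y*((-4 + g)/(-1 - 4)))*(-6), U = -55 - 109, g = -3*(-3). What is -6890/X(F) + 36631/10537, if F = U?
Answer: 1324937/126444 ≈ 10.478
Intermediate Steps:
g = 9
U = -164
F = -164
X(Y) = 6*Y (X(Y) = (Y*((-4 + 9)/(-1 - 4)))*(-6) = (Y*(5/(-5)))*(-6) = (Y*(5*(-⅕)))*(-6) = (Y*(-1))*(-6) = -Y*(-6) = 6*Y)
-6890/X(F) + 36631/10537 = -6890/(6*(-164)) + 36631/10537 = -6890/(-984) + 36631*(1/10537) = -6890*(-1/984) + 36631/10537 = 3445/492 + 36631/10537 = 1324937/126444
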